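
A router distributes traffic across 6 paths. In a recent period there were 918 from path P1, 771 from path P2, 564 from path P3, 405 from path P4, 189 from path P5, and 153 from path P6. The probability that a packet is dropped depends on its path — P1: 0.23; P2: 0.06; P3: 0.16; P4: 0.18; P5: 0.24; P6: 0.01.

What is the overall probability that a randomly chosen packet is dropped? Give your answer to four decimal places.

P(L) ≈ 0.1558

Total: 918 + 771 + 564 + 405 + 189 + 153 = 3000.
P(P1) = 918/3000 = 0.306. P(P2) = 771/3000 = 0.257. P(P3) = 564/3000 = 0.188. P(P4) = 405/3000 = 0.135. P(P5) = 189/3000 = 0.063. P(P6) = 153/3000 = 0.051.
Summing over the partition,
P(L) = P(L|P1)·P(P1) + P(L|P2)·P(P2) + P(L|P3)·P(P3) + P(L|P4)·P(P4) + P(L|P5)·P(P5) + P(L|P6)·P(P6)
      = 0.23·0.306 + 0.06·0.257 + 0.16·0.188 + 0.18·0.135 + 0.24·0.063 + 0.01·0.051
      = 0.07038 + 0.01542 + 0.03008 + 0.0243 + 0.01512 + 0.00051 = 0.15581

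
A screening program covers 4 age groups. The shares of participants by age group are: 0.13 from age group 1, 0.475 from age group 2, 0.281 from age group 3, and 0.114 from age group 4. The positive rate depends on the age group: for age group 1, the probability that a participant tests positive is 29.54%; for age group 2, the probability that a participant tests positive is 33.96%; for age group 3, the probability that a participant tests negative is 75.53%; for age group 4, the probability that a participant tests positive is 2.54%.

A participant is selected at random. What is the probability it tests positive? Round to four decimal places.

P(T|3) = 1 − 0.7553 = 0.2447.
Summing over the partition,
P(T) = P(T|1)·P(1) + P(T|2)·P(2) + P(T|3)·P(3) + P(T|4)·P(4)
      = 0.2954·0.13 + 0.3396·0.475 + 0.2447·0.281 + 0.0254·0.114
      = 0.038402 + 0.16131 + 0.0687607 + 0.0028956 = 0.2713683

0.2714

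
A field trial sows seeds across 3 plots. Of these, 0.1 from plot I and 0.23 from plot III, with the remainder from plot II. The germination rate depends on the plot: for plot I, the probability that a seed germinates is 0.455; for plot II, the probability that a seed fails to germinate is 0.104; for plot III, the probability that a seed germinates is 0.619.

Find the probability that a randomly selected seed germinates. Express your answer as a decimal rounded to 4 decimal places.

P(II) = 1 − (0.1 + 0.23) = 0.67.
P(G|II) = 1 − 0.104 = 0.896.
P(G) = P(G|I)·P(I) + P(G|II)·P(II) + P(G|III)·P(III)
      = 0.455·0.1 + 0.896·0.67 + 0.619·0.23
      = 0.0455 + 0.60032 + 0.14237 = 0.78819

0.7882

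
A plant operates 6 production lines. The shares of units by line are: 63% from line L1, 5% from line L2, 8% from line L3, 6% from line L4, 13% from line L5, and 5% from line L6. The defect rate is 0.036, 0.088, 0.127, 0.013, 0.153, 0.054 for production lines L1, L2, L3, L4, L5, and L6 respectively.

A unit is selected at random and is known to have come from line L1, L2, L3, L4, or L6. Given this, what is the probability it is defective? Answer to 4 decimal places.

Let S = {L1, L2, L3, L4, L6}.
P(S) = 0.63 + 0.05 + 0.08 + 0.06 + 0.05 = 0.87.
P(D ∩ S) = 0.036·0.63 + 0.088·0.05 + 0.127·0.08 + 0.013·0.06 + 0.054·0.05 = 0.02268 + 0.0044 + 0.01016 + 0.00078 + 0.0027 = 0.04072.
P(D | S) = 0.04072 / 0.87 = 0.046805…

0.0468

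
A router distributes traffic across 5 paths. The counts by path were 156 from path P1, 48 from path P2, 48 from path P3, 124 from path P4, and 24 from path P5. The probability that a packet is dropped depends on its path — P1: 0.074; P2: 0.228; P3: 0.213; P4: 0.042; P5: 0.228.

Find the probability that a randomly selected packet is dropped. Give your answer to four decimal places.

P(L) ≈ 0.1085

Total: 156 + 48 + 48 + 124 + 24 = 400.
P(P1) = 156/400 = 0.39. P(P2) = 48/400 = 0.12. P(P3) = 48/400 = 0.12. P(P4) = 124/400 = 0.31. P(P5) = 24/400 = 0.06.
P(L) = P(L|P1)·P(P1) + P(L|P2)·P(P2) + P(L|P3)·P(P3) + P(L|P4)·P(P4) + P(L|P5)·P(P5)
      = 0.074·0.39 + 0.228·0.12 + 0.213·0.12 + 0.042·0.31 + 0.228·0.06
      = 0.02886 + 0.02736 + 0.02556 + 0.01302 + 0.01368 = 0.10848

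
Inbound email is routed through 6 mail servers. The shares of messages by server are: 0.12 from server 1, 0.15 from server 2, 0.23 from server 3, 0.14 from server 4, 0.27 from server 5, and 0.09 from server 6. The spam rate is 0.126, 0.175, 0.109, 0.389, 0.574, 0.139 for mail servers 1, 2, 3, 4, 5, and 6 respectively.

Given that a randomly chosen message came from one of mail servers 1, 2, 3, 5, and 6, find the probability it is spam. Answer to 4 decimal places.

Let J = {1, 2, 3, 5, 6}.
P(J) = 0.12 + 0.15 + 0.23 + 0.27 + 0.09 = 0.86.
P(S ∩ J) = 0.126·0.12 + 0.175·0.15 + 0.109·0.23 + 0.574·0.27 + 0.139·0.09 = 0.01512 + 0.02625 + 0.02507 + 0.15498 + 0.01251 = 0.23393.
P(S | J) = 0.23393 / 0.86 = 0.272012…

P(S|J) ≈ 0.2720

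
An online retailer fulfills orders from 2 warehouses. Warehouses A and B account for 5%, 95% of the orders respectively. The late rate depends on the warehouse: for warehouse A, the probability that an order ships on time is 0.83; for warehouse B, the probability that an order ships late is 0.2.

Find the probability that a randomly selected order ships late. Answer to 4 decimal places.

P(L) ≈ 0.1985

P(L|A) = 1 − 0.83 = 0.17.
P(L) = P(L|A)·P(A) + P(L|B)·P(B)
      = 0.17·0.05 + 0.2·0.95
      = 0.0085 + 0.19 = 0.1985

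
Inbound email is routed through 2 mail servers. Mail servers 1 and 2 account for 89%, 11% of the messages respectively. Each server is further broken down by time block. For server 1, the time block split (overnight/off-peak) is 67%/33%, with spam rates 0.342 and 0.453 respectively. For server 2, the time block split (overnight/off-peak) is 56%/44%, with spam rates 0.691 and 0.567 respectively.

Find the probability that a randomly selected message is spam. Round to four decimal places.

P(S|1) = 0.67·0.342 + 0.33·0.453 = 0.22914 + 0.14949 = 0.37863
P(S|2) = 0.56·0.691 + 0.44·0.567 = 0.38696 + 0.24948 = 0.63644
Then overall,
P(S) = 0.89·0.37863 + 0.11·0.63644
      = 0.3369807 + 0.0700084 = 0.4069891

0.4070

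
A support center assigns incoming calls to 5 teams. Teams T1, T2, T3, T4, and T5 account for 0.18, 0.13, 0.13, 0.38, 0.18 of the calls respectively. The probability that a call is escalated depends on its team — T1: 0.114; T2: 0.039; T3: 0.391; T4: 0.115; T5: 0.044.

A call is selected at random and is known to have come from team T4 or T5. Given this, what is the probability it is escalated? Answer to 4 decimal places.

Let S = {T4, T5}.
P(S) = 0.38 + 0.18 = 0.56.
P(E ∩ S) = 0.115·0.38 + 0.044·0.18 = 0.0437 + 0.00792 = 0.05162.
P(E | S) = 0.05162 / 0.56 = 0.092179…

0.0922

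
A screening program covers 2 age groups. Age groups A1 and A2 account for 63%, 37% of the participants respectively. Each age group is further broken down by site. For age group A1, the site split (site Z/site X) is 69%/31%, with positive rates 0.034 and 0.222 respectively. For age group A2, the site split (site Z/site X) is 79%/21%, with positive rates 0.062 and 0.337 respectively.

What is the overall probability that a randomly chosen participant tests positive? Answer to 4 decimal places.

P(T|A1) = 0.69·0.034 + 0.31·0.222 = 0.02346 + 0.06882 = 0.09228
P(T|A2) = 0.79·0.062 + 0.21·0.337 = 0.04898 + 0.07077 = 0.11975
Then overall,
P(T) = 0.63·0.09228 + 0.37·0.11975
      = 0.0581364 + 0.0443075 = 0.1024439

0.1024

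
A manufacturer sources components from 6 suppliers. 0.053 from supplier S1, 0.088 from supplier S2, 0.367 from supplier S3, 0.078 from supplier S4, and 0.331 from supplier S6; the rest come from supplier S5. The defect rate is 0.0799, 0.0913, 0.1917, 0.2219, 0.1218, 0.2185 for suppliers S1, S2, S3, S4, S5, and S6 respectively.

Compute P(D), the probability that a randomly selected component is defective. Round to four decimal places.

P(D) ≈ 0.1824

P(S5) = 1 − (0.053 + 0.088 + 0.367 + 0.078 + 0.331) = 0.083.
Summing over the partition,
P(D) = P(D|S1)·P(S1) + P(D|S2)·P(S2) + P(D|S3)·P(S3) + P(D|S4)·P(S4) + P(D|S5)·P(S5) + P(D|S6)·P(S6)
      = 0.0799·0.053 + 0.0913·0.088 + 0.1917·0.367 + 0.2219·0.078 + 0.1218·0.083 + 0.2185·0.331
      = 0.0042347 + 0.0080344 + 0.0703539 + 0.0173082 + 0.0101094 + 0.0723235 = 0.1823641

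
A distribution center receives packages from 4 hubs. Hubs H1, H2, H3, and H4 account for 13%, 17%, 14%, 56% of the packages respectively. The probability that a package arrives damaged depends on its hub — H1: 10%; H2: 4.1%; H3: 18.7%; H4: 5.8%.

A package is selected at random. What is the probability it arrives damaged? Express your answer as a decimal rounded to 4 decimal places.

P(D) ≈ 0.0786

P(D) = P(D|H1)·P(H1) + P(D|H2)·P(H2) + P(D|H3)·P(H3) + P(D|H4)·P(H4)
      = 0.1·0.13 + 0.041·0.17 + 0.187·0.14 + 0.058·0.56
      = 0.013 + 0.00697 + 0.02618 + 0.03248 = 0.07863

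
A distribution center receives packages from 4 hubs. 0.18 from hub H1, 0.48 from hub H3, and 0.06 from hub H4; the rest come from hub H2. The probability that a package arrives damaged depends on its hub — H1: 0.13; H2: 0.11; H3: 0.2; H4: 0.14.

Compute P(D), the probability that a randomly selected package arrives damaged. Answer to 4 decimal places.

0.1586

P(H2) = 1 − (0.18 + 0.48 + 0.06) = 0.28.
P(D) = P(D|H1)·P(H1) + P(D|H2)·P(H2) + P(D|H3)·P(H3) + P(D|H4)·P(H4)
      = 0.13·0.18 + 0.11·0.28 + 0.2·0.48 + 0.14·0.06
      = 0.0234 + 0.0308 + 0.096 + 0.0084 = 0.1586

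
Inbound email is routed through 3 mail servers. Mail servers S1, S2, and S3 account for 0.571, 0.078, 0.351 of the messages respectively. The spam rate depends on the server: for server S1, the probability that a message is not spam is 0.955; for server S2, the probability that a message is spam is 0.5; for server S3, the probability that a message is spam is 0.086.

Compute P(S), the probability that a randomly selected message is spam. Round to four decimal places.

P(S|S1) = 1 − 0.955 = 0.045.
Using total probability over the partition,
P(S) = P(S|S1)·P(S1) + P(S|S2)·P(S2) + P(S|S3)·P(S3)
      = 0.045·0.571 + 0.5·0.078 + 0.086·0.351
      = 0.025695 + 0.039 + 0.030186 = 0.094881

0.0949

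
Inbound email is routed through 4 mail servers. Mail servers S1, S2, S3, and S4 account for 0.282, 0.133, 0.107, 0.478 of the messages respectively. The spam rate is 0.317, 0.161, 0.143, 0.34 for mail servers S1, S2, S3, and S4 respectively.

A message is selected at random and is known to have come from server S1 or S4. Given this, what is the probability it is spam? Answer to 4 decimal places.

Let J = {S1, S4}.
P(J) = 0.282 + 0.478 = 0.76.
P(S ∩ J) = 0.317·0.282 + 0.34·0.478 = 0.089394 + 0.16252 = 0.251914.
P(S | J) = 0.251914 / 0.76 = 0.331466…

0.3315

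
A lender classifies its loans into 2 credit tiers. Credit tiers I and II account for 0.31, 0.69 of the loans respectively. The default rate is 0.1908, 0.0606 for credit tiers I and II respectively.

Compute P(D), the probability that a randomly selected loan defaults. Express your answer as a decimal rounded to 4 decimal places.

0.1010

P(D) = P(D|I)·P(I) + P(D|II)·P(II)
      = 0.1908·0.31 + 0.0606·0.69
      = 0.059148 + 0.041814 = 0.100962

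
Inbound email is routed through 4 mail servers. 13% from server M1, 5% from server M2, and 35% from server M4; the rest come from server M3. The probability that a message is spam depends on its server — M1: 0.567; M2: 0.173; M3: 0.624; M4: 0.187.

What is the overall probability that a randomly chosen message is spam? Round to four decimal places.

0.4411

P(M3) = 1 − (0.13 + 0.05 + 0.35) = 0.47.
Summing over the partition,
P(S) = P(S|M1)·P(M1) + P(S|M2)·P(M2) + P(S|M3)·P(M3) + P(S|M4)·P(M4)
      = 0.567·0.13 + 0.173·0.05 + 0.624·0.47 + 0.187·0.35
      = 0.07371 + 0.00865 + 0.29328 + 0.06545 = 0.44109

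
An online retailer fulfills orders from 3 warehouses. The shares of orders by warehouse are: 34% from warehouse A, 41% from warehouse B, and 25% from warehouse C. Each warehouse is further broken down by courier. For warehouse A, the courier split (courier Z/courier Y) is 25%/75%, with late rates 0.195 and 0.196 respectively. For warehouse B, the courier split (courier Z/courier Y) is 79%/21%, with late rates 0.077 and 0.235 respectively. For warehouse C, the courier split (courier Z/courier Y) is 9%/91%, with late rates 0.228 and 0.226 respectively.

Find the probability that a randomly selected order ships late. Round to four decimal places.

P(L|A) = 0.25·0.195 + 0.75·0.196 = 0.04875 + 0.147 = 0.19575
P(L|B) = 0.79·0.077 + 0.21·0.235 = 0.06083 + 0.04935 = 0.11018
P(L|C) = 0.09·0.228 + 0.91·0.226 = 0.02052 + 0.20566 = 0.22618
Then overall,
P(L) = 0.34·0.19575 + 0.41·0.11018 + 0.25·0.22618
      = 0.066555 + 0.0451738 + 0.056545 = 0.1682738

P(L) ≈ 0.1683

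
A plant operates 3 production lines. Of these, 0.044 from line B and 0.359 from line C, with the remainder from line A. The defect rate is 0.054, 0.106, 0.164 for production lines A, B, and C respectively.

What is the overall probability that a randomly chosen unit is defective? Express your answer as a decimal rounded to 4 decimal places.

P(A) = 1 − (0.044 + 0.359) = 0.597.
Summing over the partition,
P(D) = P(D|A)·P(A) + P(D|B)·P(B) + P(D|C)·P(C)
      = 0.054·0.597 + 0.106·0.044 + 0.164·0.359
      = 0.032238 + 0.004664 + 0.058876 = 0.095778

P(D) ≈ 0.0958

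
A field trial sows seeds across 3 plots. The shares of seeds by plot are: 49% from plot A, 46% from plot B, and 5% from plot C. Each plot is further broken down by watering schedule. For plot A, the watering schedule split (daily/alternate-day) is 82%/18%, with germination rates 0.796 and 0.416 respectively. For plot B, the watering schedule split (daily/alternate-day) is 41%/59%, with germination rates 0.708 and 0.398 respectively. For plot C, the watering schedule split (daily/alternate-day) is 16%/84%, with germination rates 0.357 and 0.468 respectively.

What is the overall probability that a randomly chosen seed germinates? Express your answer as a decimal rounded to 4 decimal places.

P(G|A) = 0.82·0.796 + 0.18·0.416 = 0.65272 + 0.07488 = 0.7276
P(G|B) = 0.41·0.708 + 0.59·0.398 = 0.29028 + 0.23482 = 0.5251
P(G|C) = 0.16·0.357 + 0.84·0.468 = 0.05712 + 0.39312 = 0.45024
By total probability over the outer partition,
P(G) = 0.49·0.7276 + 0.46·0.5251 + 0.05·0.45024
      = 0.356524 + 0.241546 + 0.022512 = 0.620582

0.6206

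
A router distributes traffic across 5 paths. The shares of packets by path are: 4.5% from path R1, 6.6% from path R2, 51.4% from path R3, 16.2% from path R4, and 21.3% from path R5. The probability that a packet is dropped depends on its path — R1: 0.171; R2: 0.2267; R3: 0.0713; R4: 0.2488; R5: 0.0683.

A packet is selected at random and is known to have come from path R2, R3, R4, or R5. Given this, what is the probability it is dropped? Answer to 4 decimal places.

0.1115

Let S = {R2, R3, R4, R5}.
P(S) = 0.066 + 0.514 + 0.162 + 0.213 = 0.955.
P(L ∩ S) = 0.2267·0.066 + 0.0713·0.514 + 0.2488·0.162 + 0.0683·0.213 = 0.0149622 + 0.0366482 + 0.0403056 + 0.0145479 = 0.1064639.
P(L | S) = 0.1064639 / 0.955 = 0.111481…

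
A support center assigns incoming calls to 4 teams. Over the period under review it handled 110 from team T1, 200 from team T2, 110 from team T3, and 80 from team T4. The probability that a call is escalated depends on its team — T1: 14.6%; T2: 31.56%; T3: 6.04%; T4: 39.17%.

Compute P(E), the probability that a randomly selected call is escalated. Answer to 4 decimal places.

P(E) ≈ 0.2343

Total: 110 + 200 + 110 + 80 = 500.
P(T1) = 110/500 = 0.22. P(T2) = 200/500 = 0.4. P(T3) = 110/500 = 0.22. P(T4) = 80/500 = 0.16.
P(E) = P(E|T1)·P(T1) + P(E|T2)·P(T2) + P(E|T3)·P(T3) + P(E|T4)·P(T4)
      = 0.146·0.22 + 0.3156·0.4 + 0.0604·0.22 + 0.3917·0.16
      = 0.03212 + 0.12624 + 0.013288 + 0.062672 = 0.23432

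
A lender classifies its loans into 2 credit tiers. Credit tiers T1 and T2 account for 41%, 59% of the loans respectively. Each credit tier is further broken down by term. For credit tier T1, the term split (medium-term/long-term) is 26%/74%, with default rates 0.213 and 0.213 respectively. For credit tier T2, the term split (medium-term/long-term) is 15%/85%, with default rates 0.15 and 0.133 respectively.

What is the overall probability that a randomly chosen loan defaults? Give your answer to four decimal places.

P(D|T1) = 0.26·0.213 + 0.74·0.213 = 0.05538 + 0.15762 = 0.213
P(D|T2) = 0.15·0.15 + 0.85·0.133 = 0.0225 + 0.11305 = 0.13555
By total probability over the outer partition,
P(D) = 0.41·0.213 + 0.59·0.13555
      = 0.08733 + 0.0799745 = 0.1673045

P(D) ≈ 0.1673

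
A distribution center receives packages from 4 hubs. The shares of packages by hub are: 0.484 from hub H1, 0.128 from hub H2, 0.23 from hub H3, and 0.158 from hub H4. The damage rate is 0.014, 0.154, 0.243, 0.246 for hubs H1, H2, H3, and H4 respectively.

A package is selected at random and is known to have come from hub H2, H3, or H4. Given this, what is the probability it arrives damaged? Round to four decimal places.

Let S = {H2, H3, H4}.
P(S) = 0.128 + 0.23 + 0.158 = 0.516.
P(D ∩ S) = 0.154·0.128 + 0.243·0.23 + 0.246·0.158 = 0.019712 + 0.05589 + 0.038868 = 0.11447.
P(D | S) = 0.11447 / 0.516 = 0.221841…

P(D|S) ≈ 0.2218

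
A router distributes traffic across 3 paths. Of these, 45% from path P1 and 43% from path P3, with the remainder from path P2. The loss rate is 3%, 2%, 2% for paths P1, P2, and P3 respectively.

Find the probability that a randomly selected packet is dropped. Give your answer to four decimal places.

P(P2) = 1 − (0.45 + 0.43) = 0.12.
Using total probability over the partition,
P(L) = P(L|P1)·P(P1) + P(L|P2)·P(P2) + P(L|P3)·P(P3)
      = 0.03·0.45 + 0.02·0.12 + 0.02·0.43
      = 0.0135 + 0.0024 + 0.0086 = 0.0245

0.0245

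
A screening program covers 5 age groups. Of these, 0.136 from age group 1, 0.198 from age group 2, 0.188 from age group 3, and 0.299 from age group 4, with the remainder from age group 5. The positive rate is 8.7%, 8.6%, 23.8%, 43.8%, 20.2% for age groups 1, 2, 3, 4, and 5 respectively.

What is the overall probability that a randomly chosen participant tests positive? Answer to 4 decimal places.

P(5) = 1 − (0.136 + 0.198 + 0.188 + 0.299) = 0.179.
P(T) = P(T|1)·P(1) + P(T|2)·P(2) + P(T|3)·P(3) + P(T|4)·P(4) + P(T|5)·P(5)
      = 0.087·0.136 + 0.086·0.198 + 0.238·0.188 + 0.438·0.299 + 0.202·0.179
      = 0.011832 + 0.017028 + 0.044744 + 0.130962 + 0.036158 = 0.240724

0.2407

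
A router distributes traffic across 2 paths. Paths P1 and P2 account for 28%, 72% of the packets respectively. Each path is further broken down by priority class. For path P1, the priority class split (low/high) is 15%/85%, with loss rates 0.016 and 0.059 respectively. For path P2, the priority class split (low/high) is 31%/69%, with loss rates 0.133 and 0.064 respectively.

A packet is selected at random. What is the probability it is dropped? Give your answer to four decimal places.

P(L|P1) = 0.15·0.016 + 0.85·0.059 = 0.0024 + 0.05015 = 0.05255
P(L|P2) = 0.31·0.133 + 0.69·0.064 = 0.04123 + 0.04416 = 0.08539
By total probability over the outer partition,
P(L) = 0.28·0.05255 + 0.72·0.08539
      = 0.014714 + 0.0614808 = 0.0761948

0.0762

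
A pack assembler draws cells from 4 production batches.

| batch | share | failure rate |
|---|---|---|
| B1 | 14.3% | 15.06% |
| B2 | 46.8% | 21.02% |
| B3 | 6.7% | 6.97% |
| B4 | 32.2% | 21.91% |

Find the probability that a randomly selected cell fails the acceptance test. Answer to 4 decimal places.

By the law of total probability,
P(F) = P(F|B1)·P(B1) + P(F|B2)·P(B2) + P(F|B3)·P(B3) + P(F|B4)·P(B4)
      = 0.1506·0.143 + 0.2102·0.468 + 0.0697·0.067 + 0.2191·0.322
      = 0.0215358 + 0.0983736 + 0.0046699 + 0.0705502 = 0.1951295

P(F) ≈ 0.1951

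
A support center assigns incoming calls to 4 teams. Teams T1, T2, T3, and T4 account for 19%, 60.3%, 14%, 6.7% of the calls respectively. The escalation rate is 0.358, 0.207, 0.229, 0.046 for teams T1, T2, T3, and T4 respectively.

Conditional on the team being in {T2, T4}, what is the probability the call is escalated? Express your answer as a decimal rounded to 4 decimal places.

P(E|S) ≈ 0.1909

Let S = {T2, T4}.
P(S) = 0.603 + 0.067 = 0.67.
P(E ∩ S) = 0.207·0.603 + 0.046·0.067 = 0.124821 + 0.003082 = 0.127903.
P(E | S) = 0.127903 / 0.67 = 0.190900…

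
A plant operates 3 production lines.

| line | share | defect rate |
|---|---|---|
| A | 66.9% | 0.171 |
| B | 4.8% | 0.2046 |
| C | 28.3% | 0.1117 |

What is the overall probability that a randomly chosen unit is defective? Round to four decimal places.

P(D) = P(D|A)·P(A) + P(D|B)·P(B) + P(D|C)·P(C)
      = 0.171·0.669 + 0.2046·0.048 + 0.1117·0.283
      = 0.114399 + 0.0098208 + 0.0316111 = 0.1558309

P(D) ≈ 0.1558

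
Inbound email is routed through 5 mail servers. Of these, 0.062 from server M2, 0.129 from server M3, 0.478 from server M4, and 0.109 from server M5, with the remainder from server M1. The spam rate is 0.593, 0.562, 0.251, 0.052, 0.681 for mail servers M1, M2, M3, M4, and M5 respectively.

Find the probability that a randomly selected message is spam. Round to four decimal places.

P(M1) = 1 − (0.062 + 0.129 + 0.478 + 0.109) = 0.222.
P(S) = P(S|M1)·P(M1) + P(S|M2)·P(M2) + P(S|M3)·P(M3) + P(S|M4)·P(M4) + P(S|M5)·P(M5)
      = 0.593·0.222 + 0.562·0.062 + 0.251·0.129 + 0.052·0.478 + 0.681·0.109
      = 0.131646 + 0.034844 + 0.032379 + 0.024856 + 0.074229 = 0.297954

P(S) ≈ 0.2980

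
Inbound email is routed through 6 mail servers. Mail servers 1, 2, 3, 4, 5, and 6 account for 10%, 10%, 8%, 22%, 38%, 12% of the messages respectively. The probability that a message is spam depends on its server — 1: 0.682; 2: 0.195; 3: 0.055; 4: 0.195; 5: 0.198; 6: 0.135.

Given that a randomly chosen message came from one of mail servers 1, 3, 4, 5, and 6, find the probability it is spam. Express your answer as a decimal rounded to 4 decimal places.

Let J = {1, 3, 4, 5, 6}.
P(J) = 0.1 + 0.08 + 0.22 + 0.38 + 0.12 = 0.9.
P(S ∩ J) = 0.682·0.1 + 0.055·0.08 + 0.195·0.22 + 0.198·0.38 + 0.135·0.12 = 0.0682 + 0.0044 + 0.0429 + 0.07524 + 0.0162 = 0.20694.
P(S | J) = 0.20694 / 0.9 = 0.229933…

0.2299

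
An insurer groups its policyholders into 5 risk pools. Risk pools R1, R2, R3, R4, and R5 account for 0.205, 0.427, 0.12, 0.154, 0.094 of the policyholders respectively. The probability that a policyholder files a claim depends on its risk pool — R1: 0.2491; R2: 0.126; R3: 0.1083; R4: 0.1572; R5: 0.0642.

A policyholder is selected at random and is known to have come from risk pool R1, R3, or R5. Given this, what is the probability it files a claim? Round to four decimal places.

0.1673

Let S = {R1, R3, R5}.
P(S) = 0.205 + 0.12 + 0.094 = 0.419.
P(C ∩ S) = 0.2491·0.205 + 0.1083·0.12 + 0.0642·0.094 = 0.0510655 + 0.012996 + 0.0060348 = 0.0700963.
P(C | S) = 0.0700963 / 0.419 = 0.167294…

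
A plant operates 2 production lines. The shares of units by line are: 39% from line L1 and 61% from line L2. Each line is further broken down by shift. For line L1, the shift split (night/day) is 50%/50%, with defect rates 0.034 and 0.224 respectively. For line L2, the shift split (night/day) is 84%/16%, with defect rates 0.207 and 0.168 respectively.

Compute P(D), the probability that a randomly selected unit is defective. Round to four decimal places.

P(D) ≈ 0.1728

P(D|L1) = 0.5·0.034 + 0.5·0.224 = 0.017 + 0.112 = 0.129
P(D|L2) = 0.84·0.207 + 0.16·0.168 = 0.17388 + 0.02688 = 0.20076
By total probability over the outer partition,
P(D) = 0.39·0.129 + 0.61·0.20076
      = 0.05031 + 0.1224636 = 0.1727736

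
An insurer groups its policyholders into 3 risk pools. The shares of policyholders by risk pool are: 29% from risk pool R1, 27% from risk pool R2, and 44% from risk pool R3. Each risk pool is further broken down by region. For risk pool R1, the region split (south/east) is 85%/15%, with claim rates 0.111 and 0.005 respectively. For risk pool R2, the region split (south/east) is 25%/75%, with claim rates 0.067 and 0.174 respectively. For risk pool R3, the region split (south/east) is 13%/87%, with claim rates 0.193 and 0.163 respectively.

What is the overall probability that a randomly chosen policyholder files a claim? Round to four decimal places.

P(C|R1) = 0.85·0.111 + 0.15·0.005 = 0.09435 + 0.00075 = 0.0951
P(C|R2) = 0.25·0.067 + 0.75·0.174 = 0.01675 + 0.1305 = 0.14725
P(C|R3) = 0.13·0.193 + 0.87·0.163 = 0.02509 + 0.14181 = 0.1669
By total probability over the outer partition,
P(C) = 0.29·0.0951 + 0.27·0.14725 + 0.44·0.1669
      = 0.027579 + 0.0397575 + 0.073436 = 0.1407725

P(C) ≈ 0.1408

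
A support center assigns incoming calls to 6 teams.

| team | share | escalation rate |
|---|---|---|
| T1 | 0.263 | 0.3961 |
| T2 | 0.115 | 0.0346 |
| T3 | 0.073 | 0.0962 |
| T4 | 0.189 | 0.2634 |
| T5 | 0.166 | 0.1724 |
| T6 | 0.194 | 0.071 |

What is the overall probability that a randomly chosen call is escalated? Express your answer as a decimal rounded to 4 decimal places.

P(E) = P(E|T1)·P(T1) + P(E|T2)·P(T2) + P(E|T3)·P(T3) + P(E|T4)·P(T4) + P(E|T5)·P(T5) + P(E|T6)·P(T6)
      = 0.3961·0.263 + 0.0346·0.115 + 0.0962·0.073 + 0.2634·0.189 + 0.1724·0.166 + 0.071·0.194
      = 0.1041743 + 0.003979 + 0.0070226 + 0.0497826 + 0.0286184 + 0.013774 = 0.2073509

0.2074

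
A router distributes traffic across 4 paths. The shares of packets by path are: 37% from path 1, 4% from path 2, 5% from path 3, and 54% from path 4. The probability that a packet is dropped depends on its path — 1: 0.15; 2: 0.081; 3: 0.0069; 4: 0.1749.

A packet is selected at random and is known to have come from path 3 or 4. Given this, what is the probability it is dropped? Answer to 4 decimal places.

0.1607

Let S = {3, 4}.
P(S) = 0.05 + 0.54 = 0.59.
P(L ∩ S) = 0.0069·0.05 + 0.1749·0.54 = 0.000345 + 0.094446 = 0.094791.
P(L | S) = 0.094791 / 0.59 = 0.160663…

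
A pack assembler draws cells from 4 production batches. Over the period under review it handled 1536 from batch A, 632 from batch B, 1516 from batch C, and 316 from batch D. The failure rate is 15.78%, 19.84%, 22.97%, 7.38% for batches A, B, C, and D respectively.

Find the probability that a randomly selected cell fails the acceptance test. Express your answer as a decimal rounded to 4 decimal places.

Total: 1536 + 632 + 1516 + 316 = 4000.
P(A) = 1536/4000 = 0.384. P(B) = 632/4000 = 0.158. P(C) = 1516/4000 = 0.379. P(D) = 316/4000 = 0.079.
Using total probability over the partition,
P(F) = P(F|A)·P(A) + P(F|B)·P(B) + P(F|C)·P(C) + P(F|D)·P(D)
      = 0.1578·0.384 + 0.1984·0.158 + 0.2297·0.379 + 0.0738·0.079
      = 0.0605952 + 0.0313472 + 0.0870563 + 0.0058302 = 0.1848289

0.1848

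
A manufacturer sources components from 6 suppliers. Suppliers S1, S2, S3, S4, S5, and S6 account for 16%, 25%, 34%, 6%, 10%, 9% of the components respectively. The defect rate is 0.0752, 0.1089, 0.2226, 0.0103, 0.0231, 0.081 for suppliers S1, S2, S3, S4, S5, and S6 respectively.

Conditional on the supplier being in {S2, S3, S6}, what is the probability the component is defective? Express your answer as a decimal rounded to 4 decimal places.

P(D|S) ≈ 0.1621

Let S = {S2, S3, S6}.
P(S) = 0.25 + 0.34 + 0.09 = 0.68.
P(D ∩ S) = 0.1089·0.25 + 0.2226·0.34 + 0.081·0.09 = 0.027225 + 0.075684 + 0.00729 = 0.110199.
P(D | S) = 0.110199 / 0.68 = 0.162057…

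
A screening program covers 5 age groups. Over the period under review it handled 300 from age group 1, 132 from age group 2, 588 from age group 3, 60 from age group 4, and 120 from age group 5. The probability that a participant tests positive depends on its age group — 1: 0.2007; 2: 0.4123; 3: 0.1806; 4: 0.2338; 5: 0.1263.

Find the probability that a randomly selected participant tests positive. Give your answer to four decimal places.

Total: 300 + 132 + 588 + 60 + 120 = 1200.
P(1) = 300/1200 = 0.25. P(2) = 132/1200 = 0.11. P(3) = 588/1200 = 0.49. P(4) = 60/1200 = 0.05. P(5) = 120/1200 = 0.1.
P(T) = P(T|1)·P(1) + P(T|2)·P(2) + P(T|3)·P(3) + P(T|4)·P(4) + P(T|5)·P(5)
      = 0.2007·0.25 + 0.4123·0.11 + 0.1806·0.49 + 0.2338·0.05 + 0.1263·0.1
      = 0.050175 + 0.045353 + 0.088494 + 0.01169 + 0.01263 = 0.208342

P(T) ≈ 0.2083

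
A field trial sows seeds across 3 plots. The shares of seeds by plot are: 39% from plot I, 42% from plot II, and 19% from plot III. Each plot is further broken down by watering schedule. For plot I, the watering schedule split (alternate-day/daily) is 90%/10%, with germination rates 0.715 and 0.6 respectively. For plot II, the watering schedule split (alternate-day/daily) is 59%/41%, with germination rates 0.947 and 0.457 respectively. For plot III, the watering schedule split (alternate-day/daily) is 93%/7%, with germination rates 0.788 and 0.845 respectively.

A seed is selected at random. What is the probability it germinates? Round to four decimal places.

0.7382

P(G|I) = 0.9·0.715 + 0.1·0.6 = 0.6435 + 0.06 = 0.7035
P(G|II) = 0.59·0.947 + 0.41·0.457 = 0.55873 + 0.18737 = 0.7461
P(G|III) = 0.93·0.788 + 0.07·0.845 = 0.73284 + 0.05915 = 0.79199
By total probability over the outer partition,
P(G) = 0.39·0.7035 + 0.42·0.7461 + 0.19·0.79199
      = 0.274365 + 0.313362 + 0.1504781 = 0.7382051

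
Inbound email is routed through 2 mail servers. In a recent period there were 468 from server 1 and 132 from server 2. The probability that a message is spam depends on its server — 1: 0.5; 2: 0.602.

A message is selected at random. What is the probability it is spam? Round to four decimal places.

0.5224

Total: 468 + 132 = 600.
P(1) = 468/600 = 0.78. P(2) = 132/600 = 0.22.
Summing over the partition,
P(S) = P(S|1)·P(1) + P(S|2)·P(2)
      = 0.5·0.78 + 0.602·0.22
      = 0.39 + 0.13244 = 0.52244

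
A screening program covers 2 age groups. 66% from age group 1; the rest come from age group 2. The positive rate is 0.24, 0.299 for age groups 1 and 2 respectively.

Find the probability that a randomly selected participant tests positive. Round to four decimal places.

P(T) ≈ 0.2601

P(2) = 1 − (0.66) = 0.34.
Using total probability over the partition,
P(T) = P(T|1)·P(1) + P(T|2)·P(2)
      = 0.24·0.66 + 0.299·0.34
      = 0.1584 + 0.10166 = 0.26006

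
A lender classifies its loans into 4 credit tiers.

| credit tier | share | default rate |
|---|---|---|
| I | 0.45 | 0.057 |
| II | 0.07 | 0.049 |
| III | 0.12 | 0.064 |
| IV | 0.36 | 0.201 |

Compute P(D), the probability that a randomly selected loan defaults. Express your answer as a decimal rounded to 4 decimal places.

P(D) ≈ 0.1091

By the law of total probability,
P(D) = P(D|I)·P(I) + P(D|II)·P(II) + P(D|III)·P(III) + P(D|IV)·P(IV)
      = 0.057·0.45 + 0.049·0.07 + 0.064·0.12 + 0.201·0.36
      = 0.02565 + 0.00343 + 0.00768 + 0.07236 = 0.10912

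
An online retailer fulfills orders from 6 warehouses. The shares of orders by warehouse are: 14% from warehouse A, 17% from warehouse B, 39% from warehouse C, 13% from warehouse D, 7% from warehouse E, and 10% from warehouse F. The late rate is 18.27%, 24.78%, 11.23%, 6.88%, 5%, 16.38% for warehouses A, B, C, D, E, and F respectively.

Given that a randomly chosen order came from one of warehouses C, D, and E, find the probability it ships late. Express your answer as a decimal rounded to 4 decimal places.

Let S = {C, D, E}.
P(S) = 0.39 + 0.13 + 0.07 = 0.59.
P(L ∩ S) = 0.1123·0.39 + 0.0688·0.13 + 0.05·0.07 = 0.043797 + 0.008944 + 0.0035 = 0.056241.
P(L | S) = 0.056241 / 0.59 = 0.095324…

0.0953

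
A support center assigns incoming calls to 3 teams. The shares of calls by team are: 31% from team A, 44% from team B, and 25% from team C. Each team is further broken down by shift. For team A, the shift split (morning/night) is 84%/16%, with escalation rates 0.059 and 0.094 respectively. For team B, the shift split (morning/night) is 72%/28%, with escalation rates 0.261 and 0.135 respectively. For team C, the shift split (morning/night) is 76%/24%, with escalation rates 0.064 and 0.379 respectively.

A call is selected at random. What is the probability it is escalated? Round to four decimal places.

P(E|A) = 0.84·0.059 + 0.16·0.094 = 0.04956 + 0.01504 = 0.0646
P(E|B) = 0.72·0.261 + 0.28·0.135 = 0.18792 + 0.0378 = 0.22572
P(E|C) = 0.76·0.064 + 0.24·0.379 = 0.04864 + 0.09096 = 0.1396
By total probability over the outer partition,
P(E) = 0.31·0.0646 + 0.44·0.22572 + 0.25·0.1396
      = 0.020026 + 0.0993168 + 0.0349 = 0.1542428

0.1542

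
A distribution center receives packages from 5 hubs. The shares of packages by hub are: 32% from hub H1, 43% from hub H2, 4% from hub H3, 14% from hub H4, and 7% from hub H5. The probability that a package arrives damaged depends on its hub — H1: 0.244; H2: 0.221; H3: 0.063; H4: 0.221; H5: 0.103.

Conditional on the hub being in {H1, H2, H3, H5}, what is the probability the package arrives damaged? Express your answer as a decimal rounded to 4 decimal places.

Let S = {H1, H2, H3, H5}.
P(S) = 0.32 + 0.43 + 0.04 + 0.07 = 0.86.
P(D ∩ S) = 0.244·0.32 + 0.221·0.43 + 0.063·0.04 + 0.103·0.07 = 0.07808 + 0.09503 + 0.00252 + 0.00721 = 0.18284.
P(D | S) = 0.18284 / 0.86 = 0.212605…

0.2126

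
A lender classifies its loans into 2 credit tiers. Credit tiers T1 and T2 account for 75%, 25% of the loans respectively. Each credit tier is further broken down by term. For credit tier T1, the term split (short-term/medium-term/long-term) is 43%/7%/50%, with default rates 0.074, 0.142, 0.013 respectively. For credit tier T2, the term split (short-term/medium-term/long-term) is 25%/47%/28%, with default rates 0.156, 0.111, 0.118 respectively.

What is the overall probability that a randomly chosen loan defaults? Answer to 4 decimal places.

P(D|T1) = 0.43·0.074 + 0.07·0.142 + 0.5·0.013 = 0.03182 + 0.00994 + 0.0065 = 0.04826
P(D|T2) = 0.25·0.156 + 0.47·0.111 + 0.28·0.118 = 0.039 + 0.05217 + 0.03304 = 0.12421
By total probability over the outer partition,
P(D) = 0.75·0.04826 + 0.25·0.12421
      = 0.036195 + 0.0310525 = 0.0672475

P(D) ≈ 0.0672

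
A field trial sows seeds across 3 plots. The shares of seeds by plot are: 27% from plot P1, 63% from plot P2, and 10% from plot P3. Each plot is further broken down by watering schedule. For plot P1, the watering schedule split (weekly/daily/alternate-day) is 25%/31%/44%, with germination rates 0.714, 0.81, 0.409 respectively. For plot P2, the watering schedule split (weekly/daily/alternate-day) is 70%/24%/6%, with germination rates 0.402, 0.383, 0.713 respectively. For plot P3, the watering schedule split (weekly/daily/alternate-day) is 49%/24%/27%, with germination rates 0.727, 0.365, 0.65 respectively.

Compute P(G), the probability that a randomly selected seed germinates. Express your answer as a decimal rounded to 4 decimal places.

P(G|P1) = 0.25·0.714 + 0.31·0.81 + 0.44·0.409 = 0.1785 + 0.2511 + 0.17996 = 0.60956
P(G|P2) = 0.7·0.402 + 0.24·0.383 + 0.06·0.713 = 0.2814 + 0.09192 + 0.04278 = 0.4161
P(G|P3) = 0.49·0.727 + 0.24·0.365 + 0.27·0.65 = 0.35623 + 0.0876 + 0.1755 = 0.61933
By total probability over the outer partition,
P(G) = 0.27·0.60956 + 0.63·0.4161 + 0.1·0.61933
      = 0.1645812 + 0.262143 + 0.061933 = 0.4886572

0.4887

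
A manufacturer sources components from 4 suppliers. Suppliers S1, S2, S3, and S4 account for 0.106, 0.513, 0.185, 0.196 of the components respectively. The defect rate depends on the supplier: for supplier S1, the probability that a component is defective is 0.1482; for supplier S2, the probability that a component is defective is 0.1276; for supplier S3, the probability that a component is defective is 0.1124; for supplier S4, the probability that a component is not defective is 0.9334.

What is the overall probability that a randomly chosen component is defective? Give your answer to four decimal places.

0.1150

P(D|S4) = 1 − 0.9334 = 0.0666.
P(D) = P(D|S1)·P(S1) + P(D|S2)·P(S2) + P(D|S3)·P(S3) + P(D|S4)·P(S4)
      = 0.1482·0.106 + 0.1276·0.513 + 0.1124·0.185 + 0.0666·0.196
      = 0.0157092 + 0.0654588 + 0.020794 + 0.0130536 = 0.1150156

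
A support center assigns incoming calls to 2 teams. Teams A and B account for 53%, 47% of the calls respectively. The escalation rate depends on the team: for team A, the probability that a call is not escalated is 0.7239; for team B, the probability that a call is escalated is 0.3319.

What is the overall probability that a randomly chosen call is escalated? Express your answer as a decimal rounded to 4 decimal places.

P(E|A) = 1 − 0.7239 = 0.2761.
Summing over the partition,
P(E) = P(E|A)·P(A) + P(E|B)·P(B)
      = 0.2761·0.53 + 0.3319·0.47
      = 0.146333 + 0.155993 = 0.302326

0.3023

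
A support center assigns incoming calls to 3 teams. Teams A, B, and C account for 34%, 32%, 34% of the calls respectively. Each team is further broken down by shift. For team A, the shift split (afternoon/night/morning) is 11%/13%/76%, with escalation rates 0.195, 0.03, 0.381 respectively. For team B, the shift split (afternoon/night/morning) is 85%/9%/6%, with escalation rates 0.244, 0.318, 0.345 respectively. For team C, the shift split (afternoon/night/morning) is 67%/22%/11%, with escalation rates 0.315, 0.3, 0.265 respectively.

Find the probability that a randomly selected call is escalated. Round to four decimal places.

P(E|A) = 0.11·0.195 + 0.13·0.03 + 0.76·0.381 = 0.02145 + 0.0039 + 0.28956 = 0.31491
P(E|B) = 0.85·0.244 + 0.09·0.318 + 0.06·0.345 = 0.2074 + 0.02862 + 0.0207 = 0.25672
P(E|C) = 0.67·0.315 + 0.22·0.3 + 0.11·0.265 = 0.21105 + 0.066 + 0.02915 = 0.3062
Then overall,
P(E) = 0.34·0.31491 + 0.32·0.25672 + 0.34·0.3062
      = 0.1070694 + 0.0821504 + 0.104108 = 0.2933278

0.2933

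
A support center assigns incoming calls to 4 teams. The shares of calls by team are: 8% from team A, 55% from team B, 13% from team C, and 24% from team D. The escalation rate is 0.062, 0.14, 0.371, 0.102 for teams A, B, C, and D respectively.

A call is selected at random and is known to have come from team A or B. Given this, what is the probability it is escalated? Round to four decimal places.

P(E|S) ≈ 0.1301

Let S = {A, B}.
P(S) = 0.08 + 0.55 = 0.63.
P(E ∩ S) = 0.062·0.08 + 0.14·0.55 = 0.00496 + 0.077 = 0.08196.
P(E | S) = 0.08196 / 0.63 = 0.130095…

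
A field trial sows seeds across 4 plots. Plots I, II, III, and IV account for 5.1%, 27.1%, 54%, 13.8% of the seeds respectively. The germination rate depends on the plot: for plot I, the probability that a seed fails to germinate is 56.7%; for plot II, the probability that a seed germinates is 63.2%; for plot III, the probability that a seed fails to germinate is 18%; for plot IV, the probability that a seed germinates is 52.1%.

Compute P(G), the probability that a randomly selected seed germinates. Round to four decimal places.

P(G|I) = 1 − 0.567 = 0.433.
P(G|III) = 1 − 0.18 = 0.82.
P(G) = P(G|I)·P(I) + P(G|II)·P(II) + P(G|III)·P(III) + P(G|IV)·P(IV)
      = 0.433·0.051 + 0.632·0.271 + 0.82·0.54 + 0.521·0.138
      = 0.022083 + 0.171272 + 0.4428 + 0.071898 = 0.708053

P(G) ≈ 0.7081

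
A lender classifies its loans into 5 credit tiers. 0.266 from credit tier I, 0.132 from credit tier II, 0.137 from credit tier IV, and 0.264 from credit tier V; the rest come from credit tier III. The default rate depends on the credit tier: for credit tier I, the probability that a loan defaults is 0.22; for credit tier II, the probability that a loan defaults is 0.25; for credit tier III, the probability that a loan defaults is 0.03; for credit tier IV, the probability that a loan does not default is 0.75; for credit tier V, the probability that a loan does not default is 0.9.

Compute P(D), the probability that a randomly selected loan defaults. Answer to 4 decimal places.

P(III) = 1 − (0.266 + 0.132 + 0.137 + 0.264) = 0.201.
P(D|IV) = 1 − 0.75 = 0.25.
P(D|V) = 1 − 0.9 = 0.1.
P(D) = P(D|I)·P(I) + P(D|II)·P(II) + P(D|III)·P(III) + P(D|IV)·P(IV) + P(D|V)·P(V)
      = 0.22·0.266 + 0.25·0.132 + 0.03·0.201 + 0.25·0.137 + 0.1·0.264
      = 0.05852 + 0.033 + 0.00603 + 0.03425 + 0.0264 = 0.1582

0.1582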